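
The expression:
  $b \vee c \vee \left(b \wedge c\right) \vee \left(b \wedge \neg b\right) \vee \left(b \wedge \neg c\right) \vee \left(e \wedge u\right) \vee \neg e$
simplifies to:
$b \vee c \vee u \vee \neg e$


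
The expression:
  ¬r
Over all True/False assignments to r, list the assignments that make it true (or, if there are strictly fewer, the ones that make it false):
is true only for:
  r=False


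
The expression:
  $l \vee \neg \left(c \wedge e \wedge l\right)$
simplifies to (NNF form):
$\text{True}$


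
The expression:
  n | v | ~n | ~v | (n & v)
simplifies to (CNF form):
True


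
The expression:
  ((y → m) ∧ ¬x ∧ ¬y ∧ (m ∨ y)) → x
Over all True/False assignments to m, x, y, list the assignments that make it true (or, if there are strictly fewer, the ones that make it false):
is false only for:
  m=True, x=False, y=False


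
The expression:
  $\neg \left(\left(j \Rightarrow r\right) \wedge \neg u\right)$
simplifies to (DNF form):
$u \vee \left(j \wedge \neg r\right)$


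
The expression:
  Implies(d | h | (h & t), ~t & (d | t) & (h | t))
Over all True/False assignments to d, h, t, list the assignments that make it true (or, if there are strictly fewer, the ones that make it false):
is true only for:
  d=False, h=False, t=False;
  d=False, h=False, t=True;
  d=True, h=True, t=False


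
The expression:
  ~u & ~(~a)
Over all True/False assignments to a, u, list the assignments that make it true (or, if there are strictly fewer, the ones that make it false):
is true only for:
  a=True, u=False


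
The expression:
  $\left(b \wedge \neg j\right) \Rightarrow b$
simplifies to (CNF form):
$\text{True}$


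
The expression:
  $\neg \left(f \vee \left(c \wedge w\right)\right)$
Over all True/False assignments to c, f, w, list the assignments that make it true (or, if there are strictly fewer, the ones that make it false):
is true only for:
  c=False, f=False, w=False;
  c=False, f=False, w=True;
  c=True, f=False, w=False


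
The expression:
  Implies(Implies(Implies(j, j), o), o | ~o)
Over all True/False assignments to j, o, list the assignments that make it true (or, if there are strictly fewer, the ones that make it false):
is always true.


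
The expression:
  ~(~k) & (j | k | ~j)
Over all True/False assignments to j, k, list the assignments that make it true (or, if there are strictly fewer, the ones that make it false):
is true only for:
  j=False, k=True;
  j=True, k=True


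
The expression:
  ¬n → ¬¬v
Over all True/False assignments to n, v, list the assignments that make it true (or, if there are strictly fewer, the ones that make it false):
is false only for:
  n=False, v=False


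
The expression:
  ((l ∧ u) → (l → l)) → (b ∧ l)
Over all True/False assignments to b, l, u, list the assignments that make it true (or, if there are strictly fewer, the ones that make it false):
is true only for:
  b=True, l=True, u=False;
  b=True, l=True, u=True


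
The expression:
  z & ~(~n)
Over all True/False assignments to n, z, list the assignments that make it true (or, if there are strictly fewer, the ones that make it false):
is true only for:
  n=True, z=True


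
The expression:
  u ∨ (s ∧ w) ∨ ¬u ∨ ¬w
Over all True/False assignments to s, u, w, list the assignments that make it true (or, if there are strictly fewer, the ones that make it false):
is always true.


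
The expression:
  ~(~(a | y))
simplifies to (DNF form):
a | y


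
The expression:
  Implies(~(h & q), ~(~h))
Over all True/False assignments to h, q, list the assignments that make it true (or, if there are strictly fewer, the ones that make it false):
is true only for:
  h=True, q=False;
  h=True, q=True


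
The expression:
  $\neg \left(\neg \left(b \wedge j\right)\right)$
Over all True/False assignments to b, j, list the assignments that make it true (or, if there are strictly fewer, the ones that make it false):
is true only for:
  b=True, j=True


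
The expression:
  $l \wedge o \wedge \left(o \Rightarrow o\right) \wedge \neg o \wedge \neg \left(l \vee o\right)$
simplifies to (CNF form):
$\text{False}$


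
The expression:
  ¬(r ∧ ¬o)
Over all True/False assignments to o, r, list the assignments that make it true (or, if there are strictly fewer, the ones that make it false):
is false only for:
  o=False, r=True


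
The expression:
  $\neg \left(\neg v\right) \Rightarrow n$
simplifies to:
$n \vee \neg v$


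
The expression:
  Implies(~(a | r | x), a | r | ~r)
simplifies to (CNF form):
True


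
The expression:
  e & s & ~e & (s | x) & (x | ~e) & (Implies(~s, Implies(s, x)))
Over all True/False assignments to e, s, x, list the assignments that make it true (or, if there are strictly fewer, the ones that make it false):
is never true.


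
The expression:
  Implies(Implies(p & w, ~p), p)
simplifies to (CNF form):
p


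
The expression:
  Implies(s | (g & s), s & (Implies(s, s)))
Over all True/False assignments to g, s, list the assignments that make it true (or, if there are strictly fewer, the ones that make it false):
is always true.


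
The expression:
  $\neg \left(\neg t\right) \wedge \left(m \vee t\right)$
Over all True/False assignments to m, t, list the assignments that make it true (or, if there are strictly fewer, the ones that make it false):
is true only for:
  m=False, t=True;
  m=True, t=True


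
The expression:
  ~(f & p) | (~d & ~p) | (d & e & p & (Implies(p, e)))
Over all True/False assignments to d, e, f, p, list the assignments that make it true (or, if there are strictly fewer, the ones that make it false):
is false only for:
  d=False, e=False, f=True, p=True;
  d=False, e=True, f=True, p=True;
  d=True, e=False, f=True, p=True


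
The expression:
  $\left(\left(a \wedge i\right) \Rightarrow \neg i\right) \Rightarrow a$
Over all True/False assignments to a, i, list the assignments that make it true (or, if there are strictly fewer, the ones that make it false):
is true only for:
  a=True, i=False;
  a=True, i=True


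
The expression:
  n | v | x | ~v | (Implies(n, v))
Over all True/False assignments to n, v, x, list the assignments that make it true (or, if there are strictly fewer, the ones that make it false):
is always true.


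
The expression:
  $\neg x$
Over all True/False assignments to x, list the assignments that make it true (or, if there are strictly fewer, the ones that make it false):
is true only for:
  x=False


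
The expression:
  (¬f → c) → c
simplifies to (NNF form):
c ∨ ¬f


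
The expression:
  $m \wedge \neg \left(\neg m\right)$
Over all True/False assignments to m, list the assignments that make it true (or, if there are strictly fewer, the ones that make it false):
is true only for:
  m=True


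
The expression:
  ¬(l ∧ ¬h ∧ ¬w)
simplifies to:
h ∨ w ∨ ¬l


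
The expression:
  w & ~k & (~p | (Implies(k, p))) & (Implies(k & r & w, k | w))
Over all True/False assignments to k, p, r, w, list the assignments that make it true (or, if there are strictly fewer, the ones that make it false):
is true only for:
  k=False, p=False, r=False, w=True;
  k=False, p=False, r=True, w=True;
  k=False, p=True, r=False, w=True;
  k=False, p=True, r=True, w=True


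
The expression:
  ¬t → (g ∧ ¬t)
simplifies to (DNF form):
g ∨ t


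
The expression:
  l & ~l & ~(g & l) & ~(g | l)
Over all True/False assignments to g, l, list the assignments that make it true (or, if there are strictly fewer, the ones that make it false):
is never true.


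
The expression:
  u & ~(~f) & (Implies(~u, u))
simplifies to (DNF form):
f & u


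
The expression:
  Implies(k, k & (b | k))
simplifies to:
True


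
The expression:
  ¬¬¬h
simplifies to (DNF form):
¬h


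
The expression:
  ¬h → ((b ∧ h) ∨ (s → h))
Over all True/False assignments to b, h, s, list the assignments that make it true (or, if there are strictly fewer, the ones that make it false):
is false only for:
  b=False, h=False, s=True;
  b=True, h=False, s=True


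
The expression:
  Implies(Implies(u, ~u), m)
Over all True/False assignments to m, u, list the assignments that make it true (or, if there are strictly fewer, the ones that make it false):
is false only for:
  m=False, u=False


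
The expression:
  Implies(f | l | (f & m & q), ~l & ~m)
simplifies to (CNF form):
~l & (~f | ~m)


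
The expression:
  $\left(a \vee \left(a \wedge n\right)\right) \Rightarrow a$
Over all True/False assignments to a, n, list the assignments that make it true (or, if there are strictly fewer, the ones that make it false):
is always true.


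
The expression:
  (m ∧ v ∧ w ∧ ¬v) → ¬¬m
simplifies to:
True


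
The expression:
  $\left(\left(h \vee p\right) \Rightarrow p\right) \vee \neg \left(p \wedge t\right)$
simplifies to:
$\text{True}$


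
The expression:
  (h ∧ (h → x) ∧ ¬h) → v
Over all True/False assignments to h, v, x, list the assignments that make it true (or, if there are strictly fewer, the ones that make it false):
is always true.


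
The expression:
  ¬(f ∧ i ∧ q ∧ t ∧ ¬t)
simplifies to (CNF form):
True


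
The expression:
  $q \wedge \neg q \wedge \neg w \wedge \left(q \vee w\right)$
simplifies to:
$\text{False}$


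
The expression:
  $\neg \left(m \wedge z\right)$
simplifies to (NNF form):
$\neg m \vee \neg z$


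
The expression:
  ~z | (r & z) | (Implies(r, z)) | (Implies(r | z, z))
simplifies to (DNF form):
True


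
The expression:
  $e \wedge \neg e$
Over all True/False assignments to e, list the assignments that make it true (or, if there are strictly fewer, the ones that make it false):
is never true.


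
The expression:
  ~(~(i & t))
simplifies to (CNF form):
i & t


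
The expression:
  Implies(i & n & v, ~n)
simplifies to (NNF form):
~i | ~n | ~v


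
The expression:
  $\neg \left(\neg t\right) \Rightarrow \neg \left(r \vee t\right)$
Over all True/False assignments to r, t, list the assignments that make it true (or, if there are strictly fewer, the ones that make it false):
is true only for:
  r=False, t=False;
  r=True, t=False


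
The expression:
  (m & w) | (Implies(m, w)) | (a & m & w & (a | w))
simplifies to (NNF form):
w | ~m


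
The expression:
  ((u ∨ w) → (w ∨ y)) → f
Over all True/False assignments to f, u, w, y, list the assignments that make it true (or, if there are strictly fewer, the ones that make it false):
is false only for:
  f=False, u=False, w=False, y=False;
  f=False, u=False, w=False, y=True;
  f=False, u=False, w=True, y=False;
  f=False, u=False, w=True, y=True;
  f=False, u=True, w=False, y=True;
  f=False, u=True, w=True, y=False;
  f=False, u=True, w=True, y=True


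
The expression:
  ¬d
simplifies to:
¬d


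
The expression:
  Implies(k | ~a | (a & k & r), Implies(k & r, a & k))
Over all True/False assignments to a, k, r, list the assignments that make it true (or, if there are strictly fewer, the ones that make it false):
is false only for:
  a=False, k=True, r=True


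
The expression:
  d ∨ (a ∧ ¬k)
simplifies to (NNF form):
d ∨ (a ∧ ¬k)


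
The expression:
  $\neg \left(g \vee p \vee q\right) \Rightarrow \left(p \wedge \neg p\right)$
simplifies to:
$g \vee p \vee q$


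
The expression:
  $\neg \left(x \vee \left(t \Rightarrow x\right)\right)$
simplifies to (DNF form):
$t \wedge \neg x$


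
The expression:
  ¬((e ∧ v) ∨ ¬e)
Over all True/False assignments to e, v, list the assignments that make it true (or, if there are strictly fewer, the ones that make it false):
is true only for:
  e=True, v=False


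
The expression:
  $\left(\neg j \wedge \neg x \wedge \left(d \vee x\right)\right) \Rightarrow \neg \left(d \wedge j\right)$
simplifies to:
$\text{True}$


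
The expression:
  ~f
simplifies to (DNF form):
~f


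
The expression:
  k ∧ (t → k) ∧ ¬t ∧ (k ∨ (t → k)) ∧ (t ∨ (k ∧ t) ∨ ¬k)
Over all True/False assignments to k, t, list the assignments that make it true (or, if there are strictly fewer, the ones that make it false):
is never true.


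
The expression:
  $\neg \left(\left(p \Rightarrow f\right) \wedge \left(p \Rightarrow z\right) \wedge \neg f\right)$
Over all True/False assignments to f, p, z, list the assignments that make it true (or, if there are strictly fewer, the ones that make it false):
is false only for:
  f=False, p=False, z=False;
  f=False, p=False, z=True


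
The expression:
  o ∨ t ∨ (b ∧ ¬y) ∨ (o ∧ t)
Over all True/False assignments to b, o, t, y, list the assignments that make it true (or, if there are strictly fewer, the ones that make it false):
is false only for:
  b=False, o=False, t=False, y=False;
  b=False, o=False, t=False, y=True;
  b=True, o=False, t=False, y=True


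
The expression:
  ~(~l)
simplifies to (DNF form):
l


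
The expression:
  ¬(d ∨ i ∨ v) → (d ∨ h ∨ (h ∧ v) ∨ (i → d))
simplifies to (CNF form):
True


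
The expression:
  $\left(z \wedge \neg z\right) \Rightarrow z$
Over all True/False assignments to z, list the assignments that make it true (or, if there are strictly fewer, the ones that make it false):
is always true.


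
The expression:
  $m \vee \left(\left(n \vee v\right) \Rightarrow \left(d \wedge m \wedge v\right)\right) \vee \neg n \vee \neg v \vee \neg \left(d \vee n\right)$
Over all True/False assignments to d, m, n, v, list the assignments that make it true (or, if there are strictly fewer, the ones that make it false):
is false only for:
  d=False, m=False, n=True, v=True;
  d=True, m=False, n=True, v=True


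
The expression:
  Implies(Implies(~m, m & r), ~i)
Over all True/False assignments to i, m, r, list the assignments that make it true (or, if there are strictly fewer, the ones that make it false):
is false only for:
  i=True, m=True, r=False;
  i=True, m=True, r=True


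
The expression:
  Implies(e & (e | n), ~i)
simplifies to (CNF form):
~e | ~i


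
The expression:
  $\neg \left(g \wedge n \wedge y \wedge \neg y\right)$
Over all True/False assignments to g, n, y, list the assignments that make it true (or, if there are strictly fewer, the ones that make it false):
is always true.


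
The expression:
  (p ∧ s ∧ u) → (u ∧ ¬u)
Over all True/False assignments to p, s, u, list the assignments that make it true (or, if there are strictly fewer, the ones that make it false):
is false only for:
  p=True, s=True, u=True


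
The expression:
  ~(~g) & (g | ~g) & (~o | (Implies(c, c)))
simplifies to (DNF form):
g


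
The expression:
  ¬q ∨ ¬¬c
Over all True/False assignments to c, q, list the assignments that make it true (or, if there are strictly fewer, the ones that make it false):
is false only for:
  c=False, q=True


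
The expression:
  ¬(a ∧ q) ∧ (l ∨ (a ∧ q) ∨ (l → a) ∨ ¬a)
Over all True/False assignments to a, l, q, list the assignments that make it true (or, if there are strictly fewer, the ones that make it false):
is false only for:
  a=True, l=False, q=True;
  a=True, l=True, q=True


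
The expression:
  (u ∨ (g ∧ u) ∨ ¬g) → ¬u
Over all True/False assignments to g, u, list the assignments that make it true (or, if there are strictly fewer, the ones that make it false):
is true only for:
  g=False, u=False;
  g=True, u=False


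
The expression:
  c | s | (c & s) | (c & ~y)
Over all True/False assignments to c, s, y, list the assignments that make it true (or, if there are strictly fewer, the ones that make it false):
is false only for:
  c=False, s=False, y=False;
  c=False, s=False, y=True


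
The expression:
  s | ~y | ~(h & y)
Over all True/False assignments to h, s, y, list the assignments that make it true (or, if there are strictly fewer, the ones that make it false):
is false only for:
  h=True, s=False, y=True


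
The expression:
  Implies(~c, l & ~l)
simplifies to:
c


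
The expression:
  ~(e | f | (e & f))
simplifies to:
~e & ~f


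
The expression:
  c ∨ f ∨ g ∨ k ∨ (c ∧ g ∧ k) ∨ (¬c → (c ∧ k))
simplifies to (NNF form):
c ∨ f ∨ g ∨ k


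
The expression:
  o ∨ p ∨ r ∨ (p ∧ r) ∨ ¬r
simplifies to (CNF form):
True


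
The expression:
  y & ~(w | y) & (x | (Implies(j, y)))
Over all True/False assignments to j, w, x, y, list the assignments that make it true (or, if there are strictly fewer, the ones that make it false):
is never true.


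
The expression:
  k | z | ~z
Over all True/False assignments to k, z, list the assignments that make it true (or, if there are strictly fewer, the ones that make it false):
is always true.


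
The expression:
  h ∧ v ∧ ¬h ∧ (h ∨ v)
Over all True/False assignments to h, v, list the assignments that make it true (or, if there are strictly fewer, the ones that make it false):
is never true.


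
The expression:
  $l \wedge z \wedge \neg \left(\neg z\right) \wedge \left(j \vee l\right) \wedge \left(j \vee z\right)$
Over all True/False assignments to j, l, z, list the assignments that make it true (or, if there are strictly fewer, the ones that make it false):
is true only for:
  j=False, l=True, z=True;
  j=True, l=True, z=True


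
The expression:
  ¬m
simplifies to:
¬m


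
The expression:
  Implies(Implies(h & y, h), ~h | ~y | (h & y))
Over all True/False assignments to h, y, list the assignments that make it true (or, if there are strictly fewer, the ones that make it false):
is always true.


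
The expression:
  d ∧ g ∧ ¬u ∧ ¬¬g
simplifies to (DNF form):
d ∧ g ∧ ¬u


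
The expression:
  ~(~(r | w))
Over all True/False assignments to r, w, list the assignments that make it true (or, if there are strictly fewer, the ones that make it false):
is false only for:
  r=False, w=False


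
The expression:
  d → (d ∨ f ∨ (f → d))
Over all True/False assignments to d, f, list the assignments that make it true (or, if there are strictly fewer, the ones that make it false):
is always true.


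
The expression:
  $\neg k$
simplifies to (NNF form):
$\neg k$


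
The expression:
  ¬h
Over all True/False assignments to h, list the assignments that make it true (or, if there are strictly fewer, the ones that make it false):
is true only for:
  h=False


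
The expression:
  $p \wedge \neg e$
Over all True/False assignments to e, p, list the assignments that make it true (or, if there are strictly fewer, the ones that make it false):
is true only for:
  e=False, p=True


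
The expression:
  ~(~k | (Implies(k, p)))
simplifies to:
k & ~p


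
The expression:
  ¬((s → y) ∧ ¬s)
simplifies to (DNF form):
s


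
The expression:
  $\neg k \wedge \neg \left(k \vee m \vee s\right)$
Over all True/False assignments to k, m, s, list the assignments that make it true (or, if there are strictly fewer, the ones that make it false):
is true only for:
  k=False, m=False, s=False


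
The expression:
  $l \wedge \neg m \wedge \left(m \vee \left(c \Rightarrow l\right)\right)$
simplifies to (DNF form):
$l \wedge \neg m$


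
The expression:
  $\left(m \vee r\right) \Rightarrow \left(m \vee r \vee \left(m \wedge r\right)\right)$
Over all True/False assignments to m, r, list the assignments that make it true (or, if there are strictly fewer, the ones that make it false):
is always true.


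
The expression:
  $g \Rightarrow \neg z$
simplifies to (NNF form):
$\neg g \vee \neg z$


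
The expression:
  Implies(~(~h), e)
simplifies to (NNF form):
e | ~h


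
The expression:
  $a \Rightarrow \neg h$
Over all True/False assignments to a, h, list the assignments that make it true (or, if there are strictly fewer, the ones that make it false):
is false only for:
  a=True, h=True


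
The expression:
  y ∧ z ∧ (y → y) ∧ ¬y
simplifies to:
False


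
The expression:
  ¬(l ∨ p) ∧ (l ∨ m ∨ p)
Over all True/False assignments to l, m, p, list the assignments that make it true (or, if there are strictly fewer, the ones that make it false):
is true only for:
  l=False, m=True, p=False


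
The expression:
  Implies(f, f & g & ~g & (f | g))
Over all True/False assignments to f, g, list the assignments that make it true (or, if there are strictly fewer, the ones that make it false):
is true only for:
  f=False, g=False;
  f=False, g=True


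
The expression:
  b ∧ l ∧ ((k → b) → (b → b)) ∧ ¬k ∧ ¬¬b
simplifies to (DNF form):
b ∧ l ∧ ¬k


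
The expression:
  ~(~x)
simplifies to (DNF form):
x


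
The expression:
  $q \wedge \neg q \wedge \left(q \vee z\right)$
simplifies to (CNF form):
$\text{False}$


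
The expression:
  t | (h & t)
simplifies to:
t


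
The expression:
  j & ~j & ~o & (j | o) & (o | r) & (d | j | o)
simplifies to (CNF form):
False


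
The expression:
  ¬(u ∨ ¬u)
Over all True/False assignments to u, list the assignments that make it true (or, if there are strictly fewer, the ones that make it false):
is never true.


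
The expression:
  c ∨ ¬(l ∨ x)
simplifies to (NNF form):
c ∨ (¬l ∧ ¬x)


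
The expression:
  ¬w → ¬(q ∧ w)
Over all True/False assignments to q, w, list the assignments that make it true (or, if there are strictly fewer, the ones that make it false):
is always true.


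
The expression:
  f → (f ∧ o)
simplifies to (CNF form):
o ∨ ¬f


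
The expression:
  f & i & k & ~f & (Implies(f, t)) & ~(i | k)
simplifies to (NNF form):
False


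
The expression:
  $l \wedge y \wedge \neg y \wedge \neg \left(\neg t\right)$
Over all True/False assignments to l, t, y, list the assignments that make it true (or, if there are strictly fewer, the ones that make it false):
is never true.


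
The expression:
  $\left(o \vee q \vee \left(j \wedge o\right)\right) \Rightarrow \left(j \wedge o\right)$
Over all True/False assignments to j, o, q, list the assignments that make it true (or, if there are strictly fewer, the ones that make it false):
is true only for:
  j=False, o=False, q=False;
  j=True, o=False, q=False;
  j=True, o=True, q=False;
  j=True, o=True, q=True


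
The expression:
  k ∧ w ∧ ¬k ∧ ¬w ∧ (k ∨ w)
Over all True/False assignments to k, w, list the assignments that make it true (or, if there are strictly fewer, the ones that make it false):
is never true.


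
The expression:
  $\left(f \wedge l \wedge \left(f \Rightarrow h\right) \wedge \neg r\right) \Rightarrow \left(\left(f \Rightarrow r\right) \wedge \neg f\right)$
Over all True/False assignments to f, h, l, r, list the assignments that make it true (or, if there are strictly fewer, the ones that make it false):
is false only for:
  f=True, h=True, l=True, r=False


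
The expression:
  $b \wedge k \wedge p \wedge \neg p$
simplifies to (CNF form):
$\text{False}$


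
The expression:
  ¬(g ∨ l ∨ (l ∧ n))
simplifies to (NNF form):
¬g ∧ ¬l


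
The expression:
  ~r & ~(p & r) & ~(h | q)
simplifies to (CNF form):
~h & ~q & ~r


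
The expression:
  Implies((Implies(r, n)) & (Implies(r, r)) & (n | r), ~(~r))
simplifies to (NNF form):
r | ~n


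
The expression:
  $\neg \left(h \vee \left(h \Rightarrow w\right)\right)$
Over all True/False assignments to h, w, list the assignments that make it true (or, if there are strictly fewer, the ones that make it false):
is never true.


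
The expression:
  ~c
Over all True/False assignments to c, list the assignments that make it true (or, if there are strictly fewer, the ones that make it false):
is true only for:
  c=False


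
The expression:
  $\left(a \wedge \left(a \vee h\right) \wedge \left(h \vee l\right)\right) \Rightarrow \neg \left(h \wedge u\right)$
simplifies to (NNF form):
$\neg a \vee \neg h \vee \neg u$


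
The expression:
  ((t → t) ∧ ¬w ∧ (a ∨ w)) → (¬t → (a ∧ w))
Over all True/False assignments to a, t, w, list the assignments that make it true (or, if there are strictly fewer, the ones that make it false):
is false only for:
  a=True, t=False, w=False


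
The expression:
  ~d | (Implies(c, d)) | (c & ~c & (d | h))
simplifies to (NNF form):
True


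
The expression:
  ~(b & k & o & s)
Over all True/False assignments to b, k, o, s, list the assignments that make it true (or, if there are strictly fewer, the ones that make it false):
is false only for:
  b=True, k=True, o=True, s=True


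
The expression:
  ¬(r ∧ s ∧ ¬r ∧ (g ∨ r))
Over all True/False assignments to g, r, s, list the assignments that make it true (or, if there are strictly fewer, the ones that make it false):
is always true.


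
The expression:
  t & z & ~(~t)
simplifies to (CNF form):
t & z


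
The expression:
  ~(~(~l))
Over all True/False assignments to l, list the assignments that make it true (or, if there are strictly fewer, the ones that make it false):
is true only for:
  l=False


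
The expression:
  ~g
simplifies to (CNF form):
~g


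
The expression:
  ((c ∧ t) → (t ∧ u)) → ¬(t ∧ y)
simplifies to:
(c ∧ ¬u) ∨ ¬t ∨ ¬y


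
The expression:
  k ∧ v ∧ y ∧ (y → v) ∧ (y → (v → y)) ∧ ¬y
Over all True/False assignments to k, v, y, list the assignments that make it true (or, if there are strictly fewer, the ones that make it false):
is never true.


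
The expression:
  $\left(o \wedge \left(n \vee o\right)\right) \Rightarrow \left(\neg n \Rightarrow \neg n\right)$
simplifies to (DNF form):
$\text{True}$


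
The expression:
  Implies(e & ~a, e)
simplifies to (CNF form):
True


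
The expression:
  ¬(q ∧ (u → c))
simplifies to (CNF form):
(u ∨ ¬q) ∧ (¬c ∨ ¬q)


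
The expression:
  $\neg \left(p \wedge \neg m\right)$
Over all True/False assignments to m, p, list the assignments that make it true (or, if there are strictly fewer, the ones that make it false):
is false only for:
  m=False, p=True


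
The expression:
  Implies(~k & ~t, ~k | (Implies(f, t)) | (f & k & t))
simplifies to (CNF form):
True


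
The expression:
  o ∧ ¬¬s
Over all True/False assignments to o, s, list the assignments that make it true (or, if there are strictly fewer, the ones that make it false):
is true only for:
  o=True, s=True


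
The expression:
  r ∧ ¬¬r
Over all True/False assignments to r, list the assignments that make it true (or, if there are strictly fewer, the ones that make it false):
is true only for:
  r=True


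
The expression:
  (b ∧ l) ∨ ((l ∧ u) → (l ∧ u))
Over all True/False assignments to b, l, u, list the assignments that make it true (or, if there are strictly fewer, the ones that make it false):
is always true.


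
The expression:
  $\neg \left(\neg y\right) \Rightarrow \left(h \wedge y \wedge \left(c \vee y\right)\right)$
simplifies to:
$h \vee \neg y$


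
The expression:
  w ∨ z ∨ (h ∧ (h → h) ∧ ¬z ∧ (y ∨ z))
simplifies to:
w ∨ z ∨ (h ∧ y)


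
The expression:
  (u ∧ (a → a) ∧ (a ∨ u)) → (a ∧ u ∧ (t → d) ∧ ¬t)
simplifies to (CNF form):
(a ∨ ¬u) ∧ (¬t ∨ ¬u)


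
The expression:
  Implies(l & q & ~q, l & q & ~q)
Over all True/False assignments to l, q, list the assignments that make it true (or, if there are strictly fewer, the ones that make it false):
is always true.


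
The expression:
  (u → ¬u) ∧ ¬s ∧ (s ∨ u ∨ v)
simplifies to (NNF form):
v ∧ ¬s ∧ ¬u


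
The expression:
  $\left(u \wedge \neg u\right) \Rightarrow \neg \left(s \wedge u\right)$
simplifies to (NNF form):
$\text{True}$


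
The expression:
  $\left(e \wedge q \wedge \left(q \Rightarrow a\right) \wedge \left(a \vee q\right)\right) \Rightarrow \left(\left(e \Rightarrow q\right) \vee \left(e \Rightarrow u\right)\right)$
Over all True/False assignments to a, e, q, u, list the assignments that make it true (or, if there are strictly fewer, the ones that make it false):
is always true.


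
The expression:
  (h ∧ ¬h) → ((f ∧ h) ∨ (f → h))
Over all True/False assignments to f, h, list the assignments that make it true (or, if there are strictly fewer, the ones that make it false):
is always true.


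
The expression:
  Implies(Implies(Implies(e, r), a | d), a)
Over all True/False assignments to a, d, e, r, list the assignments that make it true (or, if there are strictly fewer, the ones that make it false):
is false only for:
  a=False, d=False, e=True, r=False;
  a=False, d=True, e=False, r=False;
  a=False, d=True, e=False, r=True;
  a=False, d=True, e=True, r=False;
  a=False, d=True, e=True, r=True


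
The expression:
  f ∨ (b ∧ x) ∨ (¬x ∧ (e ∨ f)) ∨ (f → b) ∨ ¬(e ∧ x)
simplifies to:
True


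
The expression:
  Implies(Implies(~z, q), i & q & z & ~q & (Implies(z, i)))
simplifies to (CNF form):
~q & ~z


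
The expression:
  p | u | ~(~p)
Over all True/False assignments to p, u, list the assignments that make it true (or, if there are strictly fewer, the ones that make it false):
is false only for:
  p=False, u=False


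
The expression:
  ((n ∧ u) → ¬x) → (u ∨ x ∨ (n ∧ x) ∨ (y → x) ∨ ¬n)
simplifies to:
u ∨ x ∨ ¬n ∨ ¬y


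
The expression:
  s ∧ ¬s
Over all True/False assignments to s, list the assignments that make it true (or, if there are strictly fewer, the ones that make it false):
is never true.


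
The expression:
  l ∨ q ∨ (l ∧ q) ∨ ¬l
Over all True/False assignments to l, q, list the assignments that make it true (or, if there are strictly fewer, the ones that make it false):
is always true.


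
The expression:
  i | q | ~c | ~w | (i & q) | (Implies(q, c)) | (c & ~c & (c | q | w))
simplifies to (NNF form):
True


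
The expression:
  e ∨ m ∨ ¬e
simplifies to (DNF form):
True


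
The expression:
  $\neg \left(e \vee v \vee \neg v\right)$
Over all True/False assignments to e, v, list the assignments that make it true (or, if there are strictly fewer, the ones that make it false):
is never true.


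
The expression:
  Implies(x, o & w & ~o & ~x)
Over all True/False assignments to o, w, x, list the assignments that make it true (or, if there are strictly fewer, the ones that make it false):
is true only for:
  o=False, w=False, x=False;
  o=False, w=True, x=False;
  o=True, w=False, x=False;
  o=True, w=True, x=False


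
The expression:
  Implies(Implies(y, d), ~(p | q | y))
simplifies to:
(y & ~d) | (~p & ~q & ~y)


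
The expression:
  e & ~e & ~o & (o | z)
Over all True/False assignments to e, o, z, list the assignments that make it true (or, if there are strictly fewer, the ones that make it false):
is never true.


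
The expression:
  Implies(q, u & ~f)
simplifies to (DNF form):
~q | (u & ~f)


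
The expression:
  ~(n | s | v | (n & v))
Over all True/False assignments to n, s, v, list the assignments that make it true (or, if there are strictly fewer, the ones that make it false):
is true only for:
  n=False, s=False, v=False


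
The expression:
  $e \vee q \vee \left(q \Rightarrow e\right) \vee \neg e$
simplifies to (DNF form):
$\text{True}$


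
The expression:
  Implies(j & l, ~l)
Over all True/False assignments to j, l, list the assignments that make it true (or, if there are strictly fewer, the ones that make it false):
is false only for:
  j=True, l=True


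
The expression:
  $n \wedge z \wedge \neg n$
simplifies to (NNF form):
$\text{False}$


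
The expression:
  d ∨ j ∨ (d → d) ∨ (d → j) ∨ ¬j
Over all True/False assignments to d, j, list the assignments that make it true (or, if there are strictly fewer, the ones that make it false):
is always true.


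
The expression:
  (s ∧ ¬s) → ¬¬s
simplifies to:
True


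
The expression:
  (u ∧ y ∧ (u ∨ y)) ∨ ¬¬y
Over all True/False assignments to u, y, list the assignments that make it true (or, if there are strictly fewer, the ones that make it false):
is true only for:
  u=False, y=True;
  u=True, y=True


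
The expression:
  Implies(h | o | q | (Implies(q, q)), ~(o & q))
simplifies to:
~o | ~q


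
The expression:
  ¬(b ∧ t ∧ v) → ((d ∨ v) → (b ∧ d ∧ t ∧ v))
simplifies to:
(¬d ∧ ¬v) ∨ (b ∧ t ∧ v)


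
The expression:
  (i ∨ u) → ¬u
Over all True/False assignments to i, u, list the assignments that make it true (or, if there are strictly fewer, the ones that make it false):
is true only for:
  i=False, u=False;
  i=True, u=False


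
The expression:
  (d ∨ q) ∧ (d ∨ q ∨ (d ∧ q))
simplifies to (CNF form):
d ∨ q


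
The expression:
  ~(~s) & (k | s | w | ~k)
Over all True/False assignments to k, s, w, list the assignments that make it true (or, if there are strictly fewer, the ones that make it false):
is true only for:
  k=False, s=True, w=False;
  k=False, s=True, w=True;
  k=True, s=True, w=False;
  k=True, s=True, w=True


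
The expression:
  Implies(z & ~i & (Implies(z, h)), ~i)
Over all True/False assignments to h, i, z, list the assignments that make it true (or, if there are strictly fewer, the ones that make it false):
is always true.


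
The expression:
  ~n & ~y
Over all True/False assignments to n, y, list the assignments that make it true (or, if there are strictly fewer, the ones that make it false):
is true only for:
  n=False, y=False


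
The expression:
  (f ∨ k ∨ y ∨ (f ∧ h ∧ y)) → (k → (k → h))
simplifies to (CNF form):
h ∨ ¬k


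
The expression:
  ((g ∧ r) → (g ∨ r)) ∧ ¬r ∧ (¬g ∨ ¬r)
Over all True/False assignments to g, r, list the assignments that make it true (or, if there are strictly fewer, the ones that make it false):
is true only for:
  g=False, r=False;
  g=True, r=False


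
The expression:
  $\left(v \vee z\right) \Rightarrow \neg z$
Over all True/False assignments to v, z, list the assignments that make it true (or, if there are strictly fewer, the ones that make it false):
is true only for:
  v=False, z=False;
  v=True, z=False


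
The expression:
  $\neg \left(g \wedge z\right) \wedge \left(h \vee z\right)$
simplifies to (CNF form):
$\left(h \vee z\right) \wedge \left(\neg g \vee \neg z\right)$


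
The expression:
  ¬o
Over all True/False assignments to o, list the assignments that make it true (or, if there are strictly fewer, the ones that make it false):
is true only for:
  o=False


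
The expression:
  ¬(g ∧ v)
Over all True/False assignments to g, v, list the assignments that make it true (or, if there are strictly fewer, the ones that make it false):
is false only for:
  g=True, v=True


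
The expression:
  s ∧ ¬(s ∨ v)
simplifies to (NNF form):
False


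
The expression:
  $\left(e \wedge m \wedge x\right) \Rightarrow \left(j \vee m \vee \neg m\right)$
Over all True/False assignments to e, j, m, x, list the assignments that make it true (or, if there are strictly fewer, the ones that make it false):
is always true.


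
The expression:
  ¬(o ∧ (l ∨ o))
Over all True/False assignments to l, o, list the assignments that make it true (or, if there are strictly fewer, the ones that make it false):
is true only for:
  l=False, o=False;
  l=True, o=False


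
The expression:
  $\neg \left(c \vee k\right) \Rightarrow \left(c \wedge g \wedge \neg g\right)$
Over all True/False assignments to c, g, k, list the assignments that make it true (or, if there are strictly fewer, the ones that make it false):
is false only for:
  c=False, g=False, k=False;
  c=False, g=True, k=False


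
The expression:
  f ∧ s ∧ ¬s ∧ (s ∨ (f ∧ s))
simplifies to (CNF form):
False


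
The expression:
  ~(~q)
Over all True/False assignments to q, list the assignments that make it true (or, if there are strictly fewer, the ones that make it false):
is true only for:
  q=True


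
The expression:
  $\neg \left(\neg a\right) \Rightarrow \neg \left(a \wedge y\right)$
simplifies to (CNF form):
$\neg a \vee \neg y$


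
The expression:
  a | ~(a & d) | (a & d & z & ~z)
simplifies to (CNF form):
True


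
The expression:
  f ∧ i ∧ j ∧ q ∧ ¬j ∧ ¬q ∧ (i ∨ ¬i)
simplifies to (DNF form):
False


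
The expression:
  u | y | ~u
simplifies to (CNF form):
True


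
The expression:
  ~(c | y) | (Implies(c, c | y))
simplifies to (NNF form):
True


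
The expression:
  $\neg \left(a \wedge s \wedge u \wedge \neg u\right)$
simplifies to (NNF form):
$\text{True}$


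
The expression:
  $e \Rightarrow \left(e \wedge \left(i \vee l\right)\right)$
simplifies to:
$i \vee l \vee \neg e$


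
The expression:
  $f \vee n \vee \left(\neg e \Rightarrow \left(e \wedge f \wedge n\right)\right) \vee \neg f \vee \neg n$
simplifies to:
$\text{True}$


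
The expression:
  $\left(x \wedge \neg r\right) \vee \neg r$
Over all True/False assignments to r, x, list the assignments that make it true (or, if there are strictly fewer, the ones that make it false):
is true only for:
  r=False, x=False;
  r=False, x=True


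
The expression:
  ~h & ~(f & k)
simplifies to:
~h & (~f | ~k)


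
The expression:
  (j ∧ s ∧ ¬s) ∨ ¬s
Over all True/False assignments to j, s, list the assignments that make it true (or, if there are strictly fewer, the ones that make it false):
is true only for:
  j=False, s=False;
  j=True, s=False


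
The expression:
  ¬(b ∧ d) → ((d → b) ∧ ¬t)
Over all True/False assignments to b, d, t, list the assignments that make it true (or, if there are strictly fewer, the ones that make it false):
is true only for:
  b=False, d=False, t=False;
  b=True, d=False, t=False;
  b=True, d=True, t=False;
  b=True, d=True, t=True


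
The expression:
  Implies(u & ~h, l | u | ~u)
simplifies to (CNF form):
True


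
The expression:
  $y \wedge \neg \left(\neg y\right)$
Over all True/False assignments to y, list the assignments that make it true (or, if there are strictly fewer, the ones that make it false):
is true only for:
  y=True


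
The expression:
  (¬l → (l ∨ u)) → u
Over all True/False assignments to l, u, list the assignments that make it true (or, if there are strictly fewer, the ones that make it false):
is false only for:
  l=True, u=False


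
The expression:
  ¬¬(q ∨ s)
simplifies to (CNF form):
q ∨ s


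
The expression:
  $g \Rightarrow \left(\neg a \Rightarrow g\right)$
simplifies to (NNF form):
$\text{True}$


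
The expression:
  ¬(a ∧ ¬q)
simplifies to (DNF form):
q ∨ ¬a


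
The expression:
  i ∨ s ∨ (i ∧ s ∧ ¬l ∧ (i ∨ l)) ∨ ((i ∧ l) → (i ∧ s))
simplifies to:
True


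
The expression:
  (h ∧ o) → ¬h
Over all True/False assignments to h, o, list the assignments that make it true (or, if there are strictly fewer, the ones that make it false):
is false only for:
  h=True, o=True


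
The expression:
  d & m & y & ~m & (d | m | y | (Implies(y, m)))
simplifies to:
False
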